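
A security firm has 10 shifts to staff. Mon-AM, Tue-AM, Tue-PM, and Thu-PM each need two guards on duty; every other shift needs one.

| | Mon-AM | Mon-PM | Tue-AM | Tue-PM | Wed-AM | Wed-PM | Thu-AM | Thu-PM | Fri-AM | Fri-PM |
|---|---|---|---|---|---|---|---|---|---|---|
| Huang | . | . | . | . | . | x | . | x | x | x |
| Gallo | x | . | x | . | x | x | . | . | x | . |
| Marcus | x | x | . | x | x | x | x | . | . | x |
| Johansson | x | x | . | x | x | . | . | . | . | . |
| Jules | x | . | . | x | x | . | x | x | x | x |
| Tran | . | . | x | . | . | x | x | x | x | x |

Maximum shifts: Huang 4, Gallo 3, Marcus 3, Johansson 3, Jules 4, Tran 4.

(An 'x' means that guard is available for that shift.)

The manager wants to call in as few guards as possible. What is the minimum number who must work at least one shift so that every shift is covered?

4

14 slots to fill and no one can take more than 4, so at least ⌈14/4⌉ = 4 guards are needed.
Gallo, Marcus, Jules, and Tran alone can cover everything: Mon-AM→Gallo+Marcus, Mon-PM→Marcus, Tue-AM→Gallo+Tran, Tue-PM→Marcus+Jules, Wed-AM→Gallo, Wed-PM→Tran, Thu-AM→Jules, Thu-PM→Jules+Tran, Fri-AM→Jules, Fri-PM→Tran.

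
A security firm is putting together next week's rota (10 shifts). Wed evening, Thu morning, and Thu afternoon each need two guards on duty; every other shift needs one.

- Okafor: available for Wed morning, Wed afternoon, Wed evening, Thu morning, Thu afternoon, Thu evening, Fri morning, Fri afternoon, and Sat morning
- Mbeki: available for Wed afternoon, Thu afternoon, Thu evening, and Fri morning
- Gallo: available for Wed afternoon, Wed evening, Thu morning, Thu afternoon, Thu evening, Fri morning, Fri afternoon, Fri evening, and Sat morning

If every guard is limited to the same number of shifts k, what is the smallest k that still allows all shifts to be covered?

5

With 3 guards and 13 worker-slots to fill, someone must work at least ⌈13/3⌉ = 5 shifts, so k ≥ 5.
k = 5 works: Wed morning→Okafor, Wed afternoon→Mbeki, Wed evening→Okafor+Gallo, Thu morning→Okafor+Gallo, Thu afternoon→Mbeki+Gallo, Thu evening→Mbeki, Fri morning→Mbeki, Fri afternoon→Okafor, Fri evening→Gallo, Sat morning→Okafor.
Loads: Okafor 5, Mbeki 4, Gallo 4 — all ≤ 5.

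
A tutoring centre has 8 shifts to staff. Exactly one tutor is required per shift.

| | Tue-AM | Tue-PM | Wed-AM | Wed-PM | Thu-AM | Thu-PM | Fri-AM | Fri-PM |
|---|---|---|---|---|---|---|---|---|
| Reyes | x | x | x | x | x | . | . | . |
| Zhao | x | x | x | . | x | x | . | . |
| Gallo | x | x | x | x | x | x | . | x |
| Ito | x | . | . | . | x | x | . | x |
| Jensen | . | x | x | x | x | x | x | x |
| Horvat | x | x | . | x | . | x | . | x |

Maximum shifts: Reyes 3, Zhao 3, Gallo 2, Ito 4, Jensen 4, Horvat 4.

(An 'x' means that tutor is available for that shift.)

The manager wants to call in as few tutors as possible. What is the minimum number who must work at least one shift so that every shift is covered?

8 slots to fill and no one can take more than 4, so at least ⌈8/4⌉ = 2 tutors are needed.
Ito and Jensen alone can cover everything: Tue-AM→Ito, Tue-PM→Jensen, Wed-AM→Jensen, Wed-PM→Jensen, Thu-AM→Ito, Thu-PM→Ito, Fri-AM→Jensen, Fri-PM→Ito.

2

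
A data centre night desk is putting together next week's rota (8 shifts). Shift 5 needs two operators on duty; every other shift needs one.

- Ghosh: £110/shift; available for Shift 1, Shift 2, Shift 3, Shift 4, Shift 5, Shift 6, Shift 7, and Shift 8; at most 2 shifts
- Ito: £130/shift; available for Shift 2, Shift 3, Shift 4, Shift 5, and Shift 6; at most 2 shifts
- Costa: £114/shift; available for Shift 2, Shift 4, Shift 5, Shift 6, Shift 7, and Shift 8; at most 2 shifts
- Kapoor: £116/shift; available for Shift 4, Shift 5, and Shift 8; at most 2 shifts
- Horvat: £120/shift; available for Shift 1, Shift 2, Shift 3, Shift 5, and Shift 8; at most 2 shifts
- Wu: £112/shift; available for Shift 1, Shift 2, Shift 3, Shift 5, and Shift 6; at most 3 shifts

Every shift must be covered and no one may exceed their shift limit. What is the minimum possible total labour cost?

£1016

Picking the cheapest available operator for each shift independently would cost £992, but that ignores the shift limits.
An optimal schedule: Shift 1→Ghosh, Shift 2→Wu, Shift 3→Wu, Shift 4→Costa, Shift 5→Costa+Kapoor, Shift 6→Wu, Shift 7→Ghosh, Shift 8→Kapoor.
Total: 110 + 112 + 112 + 114 + 114 + 116 + 112 + 110 + 116 = £1016.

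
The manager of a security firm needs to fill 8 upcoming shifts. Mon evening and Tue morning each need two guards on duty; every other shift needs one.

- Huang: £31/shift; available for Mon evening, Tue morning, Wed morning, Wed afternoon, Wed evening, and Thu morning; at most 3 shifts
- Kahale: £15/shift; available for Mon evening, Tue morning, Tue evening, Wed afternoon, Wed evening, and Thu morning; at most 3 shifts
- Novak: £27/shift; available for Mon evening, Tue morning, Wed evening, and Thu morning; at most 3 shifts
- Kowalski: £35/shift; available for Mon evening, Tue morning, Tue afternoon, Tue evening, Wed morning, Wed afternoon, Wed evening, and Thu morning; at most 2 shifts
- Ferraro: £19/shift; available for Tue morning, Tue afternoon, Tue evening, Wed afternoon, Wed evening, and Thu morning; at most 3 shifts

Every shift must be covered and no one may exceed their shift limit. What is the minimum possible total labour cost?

Picking the cheapest available guard for each shift independently would cost £186, but that ignores the shift limits.
An optimal schedule: Mon evening→Kahale+Novak, Tue morning→Ferraro+Novak, Tue afternoon→Ferraro, Tue evening→Kahale, Wed morning→Huang, Wed afternoon→Kahale, Wed evening→Ferraro, Thu morning→Novak.
Total: 15 + 27 + 19 + 27 + 19 + 15 + 31 + 15 + 19 + 27 = £214.

£214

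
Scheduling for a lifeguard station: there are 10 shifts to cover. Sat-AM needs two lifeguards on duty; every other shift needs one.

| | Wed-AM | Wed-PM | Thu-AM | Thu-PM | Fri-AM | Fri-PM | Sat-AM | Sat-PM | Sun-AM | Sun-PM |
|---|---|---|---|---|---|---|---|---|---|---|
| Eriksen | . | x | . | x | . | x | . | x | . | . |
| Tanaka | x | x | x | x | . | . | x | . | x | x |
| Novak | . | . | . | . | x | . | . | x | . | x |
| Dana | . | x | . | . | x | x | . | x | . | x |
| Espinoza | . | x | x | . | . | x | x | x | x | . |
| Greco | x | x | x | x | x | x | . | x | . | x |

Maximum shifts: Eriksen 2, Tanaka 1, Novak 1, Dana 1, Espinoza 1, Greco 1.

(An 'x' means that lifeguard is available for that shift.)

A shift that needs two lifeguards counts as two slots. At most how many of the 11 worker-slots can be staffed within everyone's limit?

Total capacity across all lifeguards is 2+1+1+1+1+1 = 7, and 11 slots are needed, so at most 7 can be filled.
An assignment achieving 7: Wed-AM→Tanaka, Thu-AM→Greco, Thu-PM→Eriksen, Fri-AM→Novak, Fri-PM→Eriksen, Sat-AM→Espinoza, Sun-PM→Dana.
Loads: Eriksen 2/2, Tanaka 1/1, Novak 1/1, Dana 1/1, Espinoza 1/1, Greco 1/1.

7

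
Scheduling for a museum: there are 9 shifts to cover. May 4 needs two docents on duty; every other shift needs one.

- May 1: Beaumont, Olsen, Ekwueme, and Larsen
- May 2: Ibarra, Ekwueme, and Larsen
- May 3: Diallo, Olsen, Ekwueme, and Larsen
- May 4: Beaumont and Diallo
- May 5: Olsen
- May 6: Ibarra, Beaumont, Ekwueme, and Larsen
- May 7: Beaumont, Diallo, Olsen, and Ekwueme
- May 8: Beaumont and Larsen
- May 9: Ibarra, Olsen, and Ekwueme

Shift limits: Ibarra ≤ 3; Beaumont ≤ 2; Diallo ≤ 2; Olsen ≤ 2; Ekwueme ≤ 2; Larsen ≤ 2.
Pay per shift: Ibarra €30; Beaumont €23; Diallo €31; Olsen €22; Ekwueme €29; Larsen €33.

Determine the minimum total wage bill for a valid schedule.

€269

May 4 can only be covered by Beaumont and Diallo, so that assignment is forced.
May 5 can only be covered by Olsen, so that assignment is forced.
Picking the cheapest available docent for each shift independently would cost €239, but that ignores the shift limits.
An optimal schedule: May 1→Olsen, May 2→Ibarra, May 3→Ekwueme, May 4→Beaumont+Diallo, May 5→Olsen, May 6→Ibarra, May 7→Ekwueme, May 8→Beaumont, May 9→Ibarra.
Total: 22 + 30 + 29 + 23 + 31 + 22 + 30 + 29 + 23 + 30 = €269.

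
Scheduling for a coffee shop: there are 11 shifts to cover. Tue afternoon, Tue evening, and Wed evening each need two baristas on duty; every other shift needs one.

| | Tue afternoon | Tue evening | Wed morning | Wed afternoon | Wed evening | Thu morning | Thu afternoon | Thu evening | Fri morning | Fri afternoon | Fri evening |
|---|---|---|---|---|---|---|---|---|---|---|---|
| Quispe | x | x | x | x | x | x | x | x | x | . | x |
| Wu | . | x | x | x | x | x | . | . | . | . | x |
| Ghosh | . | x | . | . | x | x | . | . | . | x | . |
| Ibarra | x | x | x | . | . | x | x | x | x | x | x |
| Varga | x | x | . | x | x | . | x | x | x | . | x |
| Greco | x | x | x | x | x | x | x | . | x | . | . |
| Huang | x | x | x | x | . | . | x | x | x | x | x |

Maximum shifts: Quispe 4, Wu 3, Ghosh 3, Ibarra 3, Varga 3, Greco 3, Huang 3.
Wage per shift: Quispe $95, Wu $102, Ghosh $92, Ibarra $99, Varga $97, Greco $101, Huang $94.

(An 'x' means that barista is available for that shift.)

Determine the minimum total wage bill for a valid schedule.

Picking the cheapest available barista for each shift independently would cost $1310, but that ignores the shift limits.
An optimal schedule: Tue afternoon→Quispe+Varga, Tue evening→Varga+Ibarra, Wed morning→Huang, Wed afternoon→Huang, Wed evening→Ghosh+Varga, Thu morning→Ghosh, Thu afternoon→Quispe, Thu evening→Huang, Fri morning→Quispe, Fri afternoon→Ghosh, Fri evening→Quispe.
Total: 95 + 97 + 97 + 99 + 94 + 94 + 92 + 97 + 92 + 95 + 94 + 95 + 92 + 95 = $1328.

$1328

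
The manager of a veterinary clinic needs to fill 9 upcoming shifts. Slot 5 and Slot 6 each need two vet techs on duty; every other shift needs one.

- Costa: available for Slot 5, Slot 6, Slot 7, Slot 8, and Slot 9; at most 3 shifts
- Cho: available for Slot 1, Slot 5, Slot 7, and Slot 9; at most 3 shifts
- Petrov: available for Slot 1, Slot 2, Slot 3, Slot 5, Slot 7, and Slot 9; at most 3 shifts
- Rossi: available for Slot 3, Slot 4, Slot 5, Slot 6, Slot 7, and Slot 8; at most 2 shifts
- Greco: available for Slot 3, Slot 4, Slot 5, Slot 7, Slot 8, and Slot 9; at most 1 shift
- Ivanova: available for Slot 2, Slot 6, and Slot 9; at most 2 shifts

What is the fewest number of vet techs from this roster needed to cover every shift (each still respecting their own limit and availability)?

4

11 slots to fill and no one can take more than 3, so at least ⌈11/3⌉ = 4 vet techs are needed.
Costa, Cho, Petrov, and Rossi alone can cover everything: Slot 1→Cho, Slot 2→Petrov, Slot 3→Petrov, Slot 4→Rossi, Slot 5→Cho+Petrov, Slot 6→Costa+Rossi, Slot 7→Cho, Slot 8→Costa, Slot 9→Costa.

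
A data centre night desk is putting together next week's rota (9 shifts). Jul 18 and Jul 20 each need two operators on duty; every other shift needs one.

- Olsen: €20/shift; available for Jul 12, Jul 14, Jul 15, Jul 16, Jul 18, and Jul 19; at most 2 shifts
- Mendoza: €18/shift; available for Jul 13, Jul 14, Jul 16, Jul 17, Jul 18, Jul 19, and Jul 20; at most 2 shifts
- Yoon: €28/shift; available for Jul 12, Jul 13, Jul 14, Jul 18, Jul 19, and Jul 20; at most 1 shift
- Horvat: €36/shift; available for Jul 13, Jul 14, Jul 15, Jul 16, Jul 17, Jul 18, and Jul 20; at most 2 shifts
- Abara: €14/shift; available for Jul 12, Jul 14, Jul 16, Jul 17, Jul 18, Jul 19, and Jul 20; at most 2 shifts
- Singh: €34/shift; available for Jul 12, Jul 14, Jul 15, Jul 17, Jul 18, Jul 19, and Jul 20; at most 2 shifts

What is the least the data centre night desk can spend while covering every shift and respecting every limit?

€272

Picking the cheapest available operator for each shift independently would cost €172, but that ignores the shift limits.
An optimal schedule: Jul 12→Olsen, Jul 13→Mendoza, Jul 14→Horvat, Jul 15→Olsen, Jul 16→Mendoza, Jul 17→Horvat, Jul 18→Abara+Singh, Jul 19→Yoon, Jul 20→Abara+Singh.
Total: 20 + 18 + 36 + 20 + 18 + 36 + 14 + 34 + 28 + 14 + 34 = €272.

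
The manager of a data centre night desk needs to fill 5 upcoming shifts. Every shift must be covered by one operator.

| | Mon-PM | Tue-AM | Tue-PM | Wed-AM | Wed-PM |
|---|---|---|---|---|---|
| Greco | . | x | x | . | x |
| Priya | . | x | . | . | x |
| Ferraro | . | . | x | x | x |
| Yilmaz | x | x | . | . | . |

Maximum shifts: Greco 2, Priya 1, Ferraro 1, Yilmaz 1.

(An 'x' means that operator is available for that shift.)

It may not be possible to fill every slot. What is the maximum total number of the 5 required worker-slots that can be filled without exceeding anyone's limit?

Total capacity across all operators is 2+1+1+1 = 5, and 5 slots are needed, so at most 5 can be filled.
An assignment achieving 5: Mon-PM→Yilmaz, Tue-AM→Greco, Tue-PM→Greco, Wed-AM→Ferraro, Wed-PM→Priya.
Loads: Greco 2/2, Priya 1/1, Ferraro 1/1, Yilmaz 1/1.

5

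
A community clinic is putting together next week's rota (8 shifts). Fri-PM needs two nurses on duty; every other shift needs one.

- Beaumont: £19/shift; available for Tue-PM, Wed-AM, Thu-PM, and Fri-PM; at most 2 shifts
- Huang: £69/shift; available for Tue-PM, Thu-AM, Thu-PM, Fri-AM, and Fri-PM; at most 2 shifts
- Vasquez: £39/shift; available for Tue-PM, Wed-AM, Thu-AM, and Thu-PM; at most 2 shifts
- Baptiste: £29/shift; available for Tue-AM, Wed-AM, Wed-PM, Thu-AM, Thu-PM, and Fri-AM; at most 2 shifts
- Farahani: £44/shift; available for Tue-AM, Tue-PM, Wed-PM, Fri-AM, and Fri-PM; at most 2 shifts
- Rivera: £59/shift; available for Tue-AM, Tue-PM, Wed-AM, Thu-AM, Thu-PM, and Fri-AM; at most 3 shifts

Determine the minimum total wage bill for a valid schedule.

Picking the cheapest available nurse for each shift independently would cost £236, but that ignores the shift limits.
An optimal schedule: Tue-AM→Baptiste, Tue-PM→Vasquez, Wed-AM→Beaumont, Wed-PM→Baptiste, Thu-AM→Vasquez, Thu-PM→Rivera, Fri-AM→Farahani, Fri-PM→Beaumont+Farahani.
Total: 29 + 39 + 19 + 29 + 39 + 59 + 44 + 19 + 44 = £321.

£321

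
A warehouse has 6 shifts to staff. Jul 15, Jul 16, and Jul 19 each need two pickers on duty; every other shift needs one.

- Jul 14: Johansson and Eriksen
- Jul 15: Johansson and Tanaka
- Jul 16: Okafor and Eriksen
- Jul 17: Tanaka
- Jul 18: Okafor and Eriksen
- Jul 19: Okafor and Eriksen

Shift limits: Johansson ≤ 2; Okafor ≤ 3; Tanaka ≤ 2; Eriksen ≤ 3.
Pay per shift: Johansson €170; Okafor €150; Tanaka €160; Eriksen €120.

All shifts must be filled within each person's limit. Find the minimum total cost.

€1300

Jul 15 can only be covered by Johansson and Tanaka, so that assignment is forced.
Jul 16 can only be covered by Okafor and Eriksen, so that assignment is forced.
Jul 17 can only be covered by Tanaka, so that assignment is forced.
Picking the cheapest available picker for each shift independently would cost €1270, but that ignores the shift limits.
An optimal schedule: Jul 14→Eriksen, Jul 15→Tanaka+Johansson, Jul 16→Eriksen+Okafor, Jul 17→Tanaka, Jul 18→Okafor, Jul 19→Eriksen+Okafor.
Total: 120 + 160 + 170 + 120 + 150 + 160 + 150 + 120 + 150 = €1300.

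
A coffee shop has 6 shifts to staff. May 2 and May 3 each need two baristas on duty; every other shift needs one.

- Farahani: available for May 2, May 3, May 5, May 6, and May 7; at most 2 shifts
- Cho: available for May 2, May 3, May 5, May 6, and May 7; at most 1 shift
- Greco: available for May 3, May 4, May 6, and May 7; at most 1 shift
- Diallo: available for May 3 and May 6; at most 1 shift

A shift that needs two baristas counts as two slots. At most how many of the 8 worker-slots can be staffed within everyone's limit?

Total capacity across all baristas is 2+1+1+1 = 5, and 8 slots are needed, so at most 5 can be filled.
An assignment achieving 5: May 2→Farahani+Cho, May 3→Diallo, May 4→Greco, May 5→Farahani.
Loads: Farahani 2/2, Cho 1/1, Greco 1/1, Diallo 1/1.

5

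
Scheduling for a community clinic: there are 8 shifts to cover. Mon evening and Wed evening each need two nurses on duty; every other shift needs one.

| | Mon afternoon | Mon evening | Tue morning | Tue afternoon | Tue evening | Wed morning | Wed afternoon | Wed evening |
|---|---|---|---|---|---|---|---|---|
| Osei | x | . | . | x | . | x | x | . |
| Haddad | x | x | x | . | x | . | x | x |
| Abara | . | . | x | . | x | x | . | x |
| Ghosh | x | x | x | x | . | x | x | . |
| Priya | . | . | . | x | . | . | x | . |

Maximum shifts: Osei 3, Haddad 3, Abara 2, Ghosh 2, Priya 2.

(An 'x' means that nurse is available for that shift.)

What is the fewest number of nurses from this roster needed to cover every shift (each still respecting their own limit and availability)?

4

10 slots to fill and no one can take more than 3, so at least ⌈10/3⌉ = 4 nurses are needed.
Osei, Haddad, Abara, and Ghosh alone can cover everything: Mon afternoon→Osei, Mon evening→Haddad+Ghosh, Tue morning→Abara, Tue afternoon→Osei, Tue evening→Haddad, Wed morning→Osei, Wed afternoon→Ghosh, Wed evening→Haddad+Abara.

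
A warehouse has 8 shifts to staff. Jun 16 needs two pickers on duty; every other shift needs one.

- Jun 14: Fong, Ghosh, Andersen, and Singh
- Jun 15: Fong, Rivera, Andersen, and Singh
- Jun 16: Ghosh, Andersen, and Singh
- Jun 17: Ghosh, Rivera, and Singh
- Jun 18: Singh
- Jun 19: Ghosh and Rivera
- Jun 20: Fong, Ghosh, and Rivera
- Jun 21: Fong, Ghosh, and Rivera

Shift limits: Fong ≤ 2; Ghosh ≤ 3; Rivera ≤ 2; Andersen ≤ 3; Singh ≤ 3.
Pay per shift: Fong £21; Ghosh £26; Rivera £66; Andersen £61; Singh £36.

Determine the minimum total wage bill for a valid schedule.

Jun 18 can only be covered by Singh, so that assignment is forced.
Picking the cheapest available picker for each shift independently would cost £234, but that ignores the shift limits.
An optimal schedule: Jun 14→Singh, Jun 15→Andersen, Jun 16→Ghosh+Singh, Jun 17→Ghosh, Jun 18→Singh, Jun 19→Ghosh, Jun 20→Fong, Jun 21→Fong.
Total: 36 + 61 + 26 + 36 + 26 + 36 + 26 + 21 + 21 = £289.

£289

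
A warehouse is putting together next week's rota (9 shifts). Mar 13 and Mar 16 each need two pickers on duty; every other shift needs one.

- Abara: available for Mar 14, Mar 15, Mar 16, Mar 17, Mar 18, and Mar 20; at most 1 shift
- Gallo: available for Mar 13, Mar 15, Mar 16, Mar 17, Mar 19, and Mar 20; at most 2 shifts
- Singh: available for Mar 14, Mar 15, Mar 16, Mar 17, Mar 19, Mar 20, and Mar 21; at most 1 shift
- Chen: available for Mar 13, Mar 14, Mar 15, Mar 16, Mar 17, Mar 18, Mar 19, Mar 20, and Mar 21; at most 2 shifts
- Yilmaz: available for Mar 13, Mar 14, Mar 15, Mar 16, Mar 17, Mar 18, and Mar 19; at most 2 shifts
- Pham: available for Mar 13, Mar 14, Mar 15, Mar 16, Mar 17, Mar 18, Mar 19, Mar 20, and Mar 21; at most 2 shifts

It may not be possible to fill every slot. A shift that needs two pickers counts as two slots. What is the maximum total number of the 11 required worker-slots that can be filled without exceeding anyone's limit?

10

Total capacity across all pickers is 1+2+1+2+2+2 = 10, and 11 slots are needed, so at most 10 can be filled.
An assignment achieving 10: Mar 13→Gallo+Chen, Mar 14→Chen, Mar 15→Yilmaz, Mar 16→Yilmaz+Pham, Mar 18→Abara, Mar 19→Gallo, Mar 20→Pham, Mar 21→Singh.
Loads: Abara 1/1, Gallo 2/2, Singh 1/1, Chen 2/2, Yilmaz 2/2, Pham 2/2.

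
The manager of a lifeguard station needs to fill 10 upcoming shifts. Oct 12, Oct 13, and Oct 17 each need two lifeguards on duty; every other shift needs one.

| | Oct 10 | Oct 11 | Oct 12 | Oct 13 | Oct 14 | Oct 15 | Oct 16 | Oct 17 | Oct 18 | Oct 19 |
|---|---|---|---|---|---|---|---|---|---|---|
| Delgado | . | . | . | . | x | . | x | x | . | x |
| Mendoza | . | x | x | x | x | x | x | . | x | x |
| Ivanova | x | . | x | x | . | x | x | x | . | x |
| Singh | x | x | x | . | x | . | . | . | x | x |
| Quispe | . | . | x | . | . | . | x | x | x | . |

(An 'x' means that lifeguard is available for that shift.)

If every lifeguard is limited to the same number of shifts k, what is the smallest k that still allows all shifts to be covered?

With 5 lifeguards and 13 worker-slots to fill, someone must work at least ⌈13/5⌉ = 3 shifts, so k ≥ 3.
k = 3 works: Oct 10→Ivanova, Oct 11→Mendoza, Oct 12→Singh+Quispe, Oct 13→Mendoza+Ivanova, Oct 14→Delgado, Oct 15→Mendoza, Oct 16→Delgado, Oct 17→Delgado+Ivanova, Oct 18→Singh, Oct 19→Singh.
Loads: Delgado 3, Mendoza 3, Ivanova 3, Singh 3, Quispe 1 — all ≤ 3.

3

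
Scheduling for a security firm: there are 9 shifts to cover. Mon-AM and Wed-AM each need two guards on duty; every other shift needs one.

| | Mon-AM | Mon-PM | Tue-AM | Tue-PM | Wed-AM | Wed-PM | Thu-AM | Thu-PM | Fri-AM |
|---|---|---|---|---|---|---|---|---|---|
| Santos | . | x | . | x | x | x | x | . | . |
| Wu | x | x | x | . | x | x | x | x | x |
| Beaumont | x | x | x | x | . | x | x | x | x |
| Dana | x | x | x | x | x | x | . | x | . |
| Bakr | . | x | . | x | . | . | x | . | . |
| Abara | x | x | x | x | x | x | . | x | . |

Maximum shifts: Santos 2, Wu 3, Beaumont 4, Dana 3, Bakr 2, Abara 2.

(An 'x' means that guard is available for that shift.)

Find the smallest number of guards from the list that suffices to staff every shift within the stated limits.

4

11 slots to fill and no one can take more than 4, so at least ⌈11/4⌉ = 3 guards are needed.
Any 3 guards together have capacity at most 4+3+3 = 10 < 11 slots, so 3 can never suffice.
Santos, Wu, Beaumont, and Dana alone can cover everything: Mon-AM→Wu+Beaumont, Mon-PM→Beaumont, Tue-AM→Wu, Tue-PM→Santos, Wed-AM→Santos+Dana, Wed-PM→Dana, Thu-AM→Beaumont, Thu-PM→Beaumont, Fri-AM→Wu.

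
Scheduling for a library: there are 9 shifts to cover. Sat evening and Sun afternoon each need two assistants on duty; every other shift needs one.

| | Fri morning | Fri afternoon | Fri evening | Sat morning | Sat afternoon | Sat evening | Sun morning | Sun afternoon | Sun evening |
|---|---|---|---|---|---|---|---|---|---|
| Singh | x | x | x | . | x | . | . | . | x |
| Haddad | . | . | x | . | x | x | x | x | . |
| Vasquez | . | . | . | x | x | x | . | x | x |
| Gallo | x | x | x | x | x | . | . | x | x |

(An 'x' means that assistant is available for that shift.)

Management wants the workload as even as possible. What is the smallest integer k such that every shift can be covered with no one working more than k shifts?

3

With 4 assistants and 11 worker-slots to fill, someone must work at least ⌈11/4⌉ = 3 shifts, so k ≥ 3.
k = 3 works: Fri morning→Singh, Fri afternoon→Singh, Fri evening→Singh, Sat morning→Vasquez, Sat afternoon→Gallo, Sat evening→Haddad+Vasquez, Sun morning→Haddad, Sun afternoon→Haddad+Vasquez, Sun evening→Gallo.
Loads: Singh 3, Haddad 3, Vasquez 3, Gallo 2 — all ≤ 3.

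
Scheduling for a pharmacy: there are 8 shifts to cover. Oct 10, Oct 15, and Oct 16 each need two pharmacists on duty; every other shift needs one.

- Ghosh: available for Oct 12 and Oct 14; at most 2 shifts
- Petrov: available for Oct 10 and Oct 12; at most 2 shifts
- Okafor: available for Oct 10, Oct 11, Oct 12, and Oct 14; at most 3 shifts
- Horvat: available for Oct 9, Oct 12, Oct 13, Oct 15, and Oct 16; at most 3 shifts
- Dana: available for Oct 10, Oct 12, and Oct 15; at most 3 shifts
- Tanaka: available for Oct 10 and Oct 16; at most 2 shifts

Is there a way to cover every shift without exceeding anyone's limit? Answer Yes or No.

Total capacity is 15 and 11 slots are needed, so capacity alone doesn't rule it out.
Shifts {Oct 9, Oct 13, Oct 15, Oct 16} need 6 worker-slots in total, but the pharmacists available for any of those shifts (Horvat, Dana, and Tanaka) can supply at most 5 among them. So no valid schedule exists.

No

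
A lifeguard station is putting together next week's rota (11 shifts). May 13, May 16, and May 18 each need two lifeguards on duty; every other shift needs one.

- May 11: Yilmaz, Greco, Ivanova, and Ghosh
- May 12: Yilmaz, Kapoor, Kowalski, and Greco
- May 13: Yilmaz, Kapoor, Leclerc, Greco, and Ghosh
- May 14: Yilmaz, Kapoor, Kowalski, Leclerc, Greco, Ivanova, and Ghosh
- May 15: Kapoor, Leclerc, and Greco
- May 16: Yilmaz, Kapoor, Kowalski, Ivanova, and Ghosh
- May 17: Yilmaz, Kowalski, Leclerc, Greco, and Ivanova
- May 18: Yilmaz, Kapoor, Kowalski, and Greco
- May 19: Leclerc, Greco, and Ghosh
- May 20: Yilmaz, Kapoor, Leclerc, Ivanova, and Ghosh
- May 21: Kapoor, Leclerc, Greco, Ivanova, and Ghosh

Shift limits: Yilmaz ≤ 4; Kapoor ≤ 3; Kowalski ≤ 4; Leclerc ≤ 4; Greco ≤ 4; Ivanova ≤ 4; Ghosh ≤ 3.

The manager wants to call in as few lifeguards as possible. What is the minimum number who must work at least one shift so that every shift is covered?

14 slots to fill and no one can take more than 4, so at least ⌈14/4⌉ = 4 lifeguards are needed.
Yilmaz, Kapoor, Kowalski, and Leclerc alone can cover everything: May 11→Yilmaz, May 12→Yilmaz, May 13→Yilmaz+Leclerc, May 14→Kowalski, May 15→Kapoor, May 16→Yilmaz+Kowalski, May 17→Kowalski, May 18→Kapoor+Kowalski, May 19→Leclerc, May 20→Leclerc, May 21→Kapoor.

4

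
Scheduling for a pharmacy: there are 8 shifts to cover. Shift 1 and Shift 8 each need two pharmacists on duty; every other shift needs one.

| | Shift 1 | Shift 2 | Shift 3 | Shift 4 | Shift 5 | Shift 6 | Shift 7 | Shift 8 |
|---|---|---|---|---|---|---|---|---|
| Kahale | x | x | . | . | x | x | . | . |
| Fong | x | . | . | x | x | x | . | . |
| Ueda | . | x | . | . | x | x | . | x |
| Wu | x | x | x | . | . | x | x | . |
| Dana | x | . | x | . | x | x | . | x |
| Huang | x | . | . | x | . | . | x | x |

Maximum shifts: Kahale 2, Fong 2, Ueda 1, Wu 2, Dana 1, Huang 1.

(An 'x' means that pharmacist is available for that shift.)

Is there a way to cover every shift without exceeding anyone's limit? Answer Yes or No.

No

Total capacity is 2+2+1+2+1+1 = 9 but 10 worker-slots are needed — infeasible.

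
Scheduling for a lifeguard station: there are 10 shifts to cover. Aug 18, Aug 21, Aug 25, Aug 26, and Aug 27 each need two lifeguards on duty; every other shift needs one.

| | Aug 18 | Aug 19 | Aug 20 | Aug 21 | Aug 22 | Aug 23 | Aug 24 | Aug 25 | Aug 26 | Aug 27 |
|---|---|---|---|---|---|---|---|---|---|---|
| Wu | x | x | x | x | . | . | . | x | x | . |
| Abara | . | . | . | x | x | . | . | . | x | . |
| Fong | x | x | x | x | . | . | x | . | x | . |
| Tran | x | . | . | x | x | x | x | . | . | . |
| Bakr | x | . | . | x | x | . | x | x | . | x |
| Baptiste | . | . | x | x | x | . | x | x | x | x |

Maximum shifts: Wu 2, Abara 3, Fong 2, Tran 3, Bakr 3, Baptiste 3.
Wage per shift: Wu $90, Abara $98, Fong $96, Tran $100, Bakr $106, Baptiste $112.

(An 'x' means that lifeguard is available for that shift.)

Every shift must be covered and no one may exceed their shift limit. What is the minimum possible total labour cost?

Aug 23 can only be covered by Tran, so that assignment is forced.
Aug 27 can only be covered by Bakr and Baptiste, so that assignment is forced.
Picking the cheapest available lifeguard for each shift independently would cost $1446, but that ignores the shift limits.
An optimal schedule: Aug 18→Tran+Bakr, Aug 19→Wu, Aug 20→Wu, Aug 21→Abara+Tran, Aug 22→Abara, Aug 23→Tran, Aug 24→Fong, Aug 25→Bakr+Baptiste, Aug 26→Fong+Abara, Aug 27→Bakr+Baptiste.
Total: 100 + 106 + 90 + 90 + 98 + 100 + 98 + 100 + 96 + 106 + 112 + 96 + 98 + 106 + 112 = $1508.

$1508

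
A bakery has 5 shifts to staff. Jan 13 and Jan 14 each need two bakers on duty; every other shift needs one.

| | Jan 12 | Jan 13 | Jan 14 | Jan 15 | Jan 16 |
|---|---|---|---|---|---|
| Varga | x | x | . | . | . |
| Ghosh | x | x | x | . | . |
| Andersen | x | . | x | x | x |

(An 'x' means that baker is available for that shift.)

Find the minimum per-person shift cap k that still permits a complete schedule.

3

With 3 bakers and 7 worker-slots to fill, someone must work at least ⌈7/3⌉ = 3 shifts, so k ≥ 3.
k = 3 works: Jan 12→Varga, Jan 13→Varga+Ghosh, Jan 14→Ghosh+Andersen, Jan 15→Andersen, Jan 16→Andersen.
Loads: Varga 2, Ghosh 2, Andersen 3 — all ≤ 3.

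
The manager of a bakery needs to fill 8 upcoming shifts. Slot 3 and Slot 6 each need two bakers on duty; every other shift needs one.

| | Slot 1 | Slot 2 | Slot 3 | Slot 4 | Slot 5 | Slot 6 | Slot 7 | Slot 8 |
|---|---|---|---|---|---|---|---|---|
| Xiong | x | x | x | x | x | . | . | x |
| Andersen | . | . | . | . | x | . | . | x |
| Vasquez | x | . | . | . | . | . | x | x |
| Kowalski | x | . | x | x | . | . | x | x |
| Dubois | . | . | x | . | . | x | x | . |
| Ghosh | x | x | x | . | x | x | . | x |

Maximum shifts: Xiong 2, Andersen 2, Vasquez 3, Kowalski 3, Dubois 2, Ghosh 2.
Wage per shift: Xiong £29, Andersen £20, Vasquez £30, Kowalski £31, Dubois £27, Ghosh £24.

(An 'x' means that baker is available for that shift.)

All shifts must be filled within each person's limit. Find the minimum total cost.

Slot 6 can only be covered by Dubois and Ghosh, so that assignment is forced.
Picking the cheapest available baker for each shift independently would cost £246, but that ignores the shift limits.
An optimal schedule: Slot 1→Vasquez, Slot 2→Ghosh, Slot 3→Dubois+Xiong, Slot 4→Xiong, Slot 5→Andersen, Slot 6→Ghosh+Dubois, Slot 7→Vasquez, Slot 8→Andersen.
Total: 30 + 24 + 27 + 29 + 29 + 20 + 24 + 27 + 30 + 20 = £260.

£260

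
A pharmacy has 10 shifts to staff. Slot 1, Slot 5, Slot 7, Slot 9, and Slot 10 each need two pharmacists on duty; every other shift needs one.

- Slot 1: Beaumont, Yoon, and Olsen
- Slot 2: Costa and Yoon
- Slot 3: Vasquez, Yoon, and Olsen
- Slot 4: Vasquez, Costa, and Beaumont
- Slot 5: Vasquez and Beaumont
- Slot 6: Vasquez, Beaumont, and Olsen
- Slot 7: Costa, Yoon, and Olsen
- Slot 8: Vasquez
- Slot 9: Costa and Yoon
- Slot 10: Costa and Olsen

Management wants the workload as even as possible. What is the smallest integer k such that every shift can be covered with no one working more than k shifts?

3

With 5 pharmacists and 15 worker-slots to fill, someone must work at least ⌈15/5⌉ = 3 shifts, so k ≥ 3.
k = 3 works: Slot 1→Beaumont+Yoon, Slot 2→Costa, Slot 3→Vasquez, Slot 4→Beaumont, Slot 5→Vasquez+Beaumont, Slot 6→Olsen, Slot 7→Yoon+Olsen, Slot 8→Vasquez, Slot 9→Costa+Yoon, Slot 10→Costa+Olsen.
Loads: Vasquez 3, Costa 3, Beaumont 3, Yoon 3, Olsen 3 — all ≤ 3.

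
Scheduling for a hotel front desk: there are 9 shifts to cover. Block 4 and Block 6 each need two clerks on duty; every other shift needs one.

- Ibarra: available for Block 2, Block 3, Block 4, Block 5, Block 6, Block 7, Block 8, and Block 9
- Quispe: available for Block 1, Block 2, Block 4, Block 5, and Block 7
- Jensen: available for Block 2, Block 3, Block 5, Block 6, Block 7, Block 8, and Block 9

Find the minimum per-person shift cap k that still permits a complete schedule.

4

With 3 clerks and 11 worker-slots to fill, someone must work at least ⌈11/3⌉ = 4 shifts, so k ≥ 4.
k = 4 works: Block 1→Quispe, Block 2→Quispe, Block 3→Ibarra, Block 4→Ibarra+Quispe, Block 5→Quispe, Block 6→Ibarra+Jensen, Block 7→Jensen, Block 8→Ibarra, Block 9→Jensen.
Loads: Ibarra 4, Quispe 4, Jensen 3 — all ≤ 4.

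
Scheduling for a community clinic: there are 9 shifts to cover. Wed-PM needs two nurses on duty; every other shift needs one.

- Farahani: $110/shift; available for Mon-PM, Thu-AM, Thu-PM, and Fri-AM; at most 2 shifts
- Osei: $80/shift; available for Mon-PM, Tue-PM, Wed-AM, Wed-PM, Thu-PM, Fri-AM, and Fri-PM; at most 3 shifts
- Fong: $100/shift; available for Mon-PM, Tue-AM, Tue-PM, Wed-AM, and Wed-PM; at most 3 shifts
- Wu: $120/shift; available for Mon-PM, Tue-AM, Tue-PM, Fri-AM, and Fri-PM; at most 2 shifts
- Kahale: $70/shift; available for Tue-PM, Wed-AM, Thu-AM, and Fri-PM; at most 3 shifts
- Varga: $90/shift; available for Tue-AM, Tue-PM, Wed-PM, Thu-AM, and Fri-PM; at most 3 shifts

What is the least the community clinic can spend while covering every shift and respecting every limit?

$820

Picking the cheapest available nurse for each shift independently would cost $780, but that ignores the shift limits.
An optimal schedule: Mon-PM→Fong, Tue-AM→Varga, Tue-PM→Varga, Wed-AM→Kahale, Wed-PM→Osei+Varga, Thu-AM→Kahale, Thu-PM→Osei, Fri-AM→Osei, Fri-PM→Kahale.
Total: 100 + 90 + 90 + 70 + 80 + 90 + 70 + 80 + 80 + 70 = $820.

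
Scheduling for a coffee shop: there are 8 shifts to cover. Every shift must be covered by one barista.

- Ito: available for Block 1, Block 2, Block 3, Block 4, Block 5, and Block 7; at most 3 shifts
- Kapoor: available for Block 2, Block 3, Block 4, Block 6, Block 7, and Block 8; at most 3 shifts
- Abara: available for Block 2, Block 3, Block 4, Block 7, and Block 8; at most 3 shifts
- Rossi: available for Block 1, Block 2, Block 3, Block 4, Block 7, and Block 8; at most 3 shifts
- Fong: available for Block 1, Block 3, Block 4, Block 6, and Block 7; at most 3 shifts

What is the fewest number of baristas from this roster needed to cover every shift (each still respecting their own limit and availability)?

8 slots to fill and no one can take more than 3, so at least ⌈8/3⌉ = 3 baristas are needed.
Ito, Kapoor, and Abara alone can cover everything: Block 1→Ito, Block 2→Ito, Block 3→Kapoor, Block 4→Abara, Block 5→Ito, Block 6→Kapoor, Block 7→Abara, Block 8→Kapoor.

3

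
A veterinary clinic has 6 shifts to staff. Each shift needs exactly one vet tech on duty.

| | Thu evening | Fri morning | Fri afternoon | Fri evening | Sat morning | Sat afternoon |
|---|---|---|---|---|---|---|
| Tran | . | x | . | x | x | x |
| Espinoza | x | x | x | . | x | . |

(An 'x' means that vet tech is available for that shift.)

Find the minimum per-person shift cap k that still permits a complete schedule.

With 2 vet techs and 6 worker-slots to fill, someone must work at least ⌈6/2⌉ = 3 shifts, so k ≥ 3.
k = 3 works: Thu evening→Espinoza, Fri morning→Tran, Fri afternoon→Espinoza, Fri evening→Tran, Sat morning→Espinoza, Sat afternoon→Tran.
Loads: Tran 3, Espinoza 3 — all ≤ 3.

3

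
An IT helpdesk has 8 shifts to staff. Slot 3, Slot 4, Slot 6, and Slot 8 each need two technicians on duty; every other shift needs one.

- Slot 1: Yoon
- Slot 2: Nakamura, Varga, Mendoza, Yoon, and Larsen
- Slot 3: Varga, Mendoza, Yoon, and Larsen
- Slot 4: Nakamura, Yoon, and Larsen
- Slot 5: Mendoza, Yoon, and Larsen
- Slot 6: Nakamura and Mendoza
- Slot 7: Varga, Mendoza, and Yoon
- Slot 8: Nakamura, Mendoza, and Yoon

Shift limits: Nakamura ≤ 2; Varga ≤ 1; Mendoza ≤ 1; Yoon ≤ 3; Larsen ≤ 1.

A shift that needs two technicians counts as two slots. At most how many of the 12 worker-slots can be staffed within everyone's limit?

Total capacity across all technicians is 2+1+1+3+1 = 8, and 12 slots are needed, so at most 8 can be filled.
An assignment achieving 8: Slot 1→Yoon, Slot 3→Larsen, Slot 4→Nakamura+Yoon, Slot 5→Yoon, Slot 6→Nakamura+Mendoza, Slot 7→Varga.
Loads: Nakamura 2/2, Varga 1/1, Mendoza 1/1, Yoon 3/3, Larsen 1/1.

8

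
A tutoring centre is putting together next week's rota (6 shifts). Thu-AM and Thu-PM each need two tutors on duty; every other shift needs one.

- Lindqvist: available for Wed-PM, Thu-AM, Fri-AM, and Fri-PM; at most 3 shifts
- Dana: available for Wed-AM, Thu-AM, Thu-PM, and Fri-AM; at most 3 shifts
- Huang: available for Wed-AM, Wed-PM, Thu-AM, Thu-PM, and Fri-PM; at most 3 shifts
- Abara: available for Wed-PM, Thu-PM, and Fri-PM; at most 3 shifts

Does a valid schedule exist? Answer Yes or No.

Yes

One valid schedule: Wed-AM→Dana, Wed-PM→Lindqvist, Thu-AM→Lindqvist+Dana, Thu-PM→Dana+Huang, Fri-AM→Lindqvist, Fri-PM→Huang.
Loads: Lindqvist 3/3, Dana 3/3, Huang 2/3, Abara 0/3 — all within limits.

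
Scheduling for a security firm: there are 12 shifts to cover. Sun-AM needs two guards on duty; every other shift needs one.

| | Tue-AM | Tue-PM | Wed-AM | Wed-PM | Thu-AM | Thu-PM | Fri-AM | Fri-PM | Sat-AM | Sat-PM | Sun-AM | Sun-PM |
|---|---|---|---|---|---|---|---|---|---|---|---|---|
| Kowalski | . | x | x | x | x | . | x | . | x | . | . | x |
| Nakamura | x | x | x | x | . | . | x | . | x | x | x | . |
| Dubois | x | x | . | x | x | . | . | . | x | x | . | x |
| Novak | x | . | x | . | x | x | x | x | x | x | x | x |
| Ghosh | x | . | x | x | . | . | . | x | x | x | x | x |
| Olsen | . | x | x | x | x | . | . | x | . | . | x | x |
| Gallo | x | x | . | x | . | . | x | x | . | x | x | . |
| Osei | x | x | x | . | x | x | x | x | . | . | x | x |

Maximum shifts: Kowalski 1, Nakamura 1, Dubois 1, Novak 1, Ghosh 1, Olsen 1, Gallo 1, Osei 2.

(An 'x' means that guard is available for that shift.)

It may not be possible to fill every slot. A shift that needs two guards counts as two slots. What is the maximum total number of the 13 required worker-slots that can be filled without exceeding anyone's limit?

9

Total capacity across all guards is 1+1+1+1+1+1+1+2 = 9, and 13 slots are needed, so at most 9 can be filled.
An assignment achieving 9: Tue-AM→Osei, Tue-PM→Olsen, Wed-AM→Osei, Thu-AM→Kowalski, Thu-PM→Novak, Fri-AM→Nakamura, Fri-PM→Ghosh, Sat-AM→Dubois, Sat-PM→Gallo.
Loads: Kowalski 1/1, Nakamura 1/1, Dubois 1/1, Novak 1/1, Ghosh 1/1, Olsen 1/1, Gallo 1/1, Osei 2/2.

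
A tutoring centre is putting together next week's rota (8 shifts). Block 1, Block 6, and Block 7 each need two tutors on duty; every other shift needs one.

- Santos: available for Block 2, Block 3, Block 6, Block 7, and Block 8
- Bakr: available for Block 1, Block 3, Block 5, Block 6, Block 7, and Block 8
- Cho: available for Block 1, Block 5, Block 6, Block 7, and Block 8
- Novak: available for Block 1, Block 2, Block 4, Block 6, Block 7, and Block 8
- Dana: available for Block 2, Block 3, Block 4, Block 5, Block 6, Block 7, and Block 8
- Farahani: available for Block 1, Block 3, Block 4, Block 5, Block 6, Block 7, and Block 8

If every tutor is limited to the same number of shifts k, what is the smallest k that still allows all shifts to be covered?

2

With 6 tutors and 11 worker-slots to fill, someone must work at least ⌈11/6⌉ = 2 shifts, so k ≥ 2.
k = 2 works: Block 1→Bakr+Cho, Block 2→Santos, Block 3→Santos, Block 4→Novak, Block 5→Bakr, Block 6→Novak+Dana, Block 7→Dana+Farahani, Block 8→Cho.
Loads: Santos 2, Bakr 2, Cho 2, Novak 2, Dana 2, Farahani 1 — all ≤ 2.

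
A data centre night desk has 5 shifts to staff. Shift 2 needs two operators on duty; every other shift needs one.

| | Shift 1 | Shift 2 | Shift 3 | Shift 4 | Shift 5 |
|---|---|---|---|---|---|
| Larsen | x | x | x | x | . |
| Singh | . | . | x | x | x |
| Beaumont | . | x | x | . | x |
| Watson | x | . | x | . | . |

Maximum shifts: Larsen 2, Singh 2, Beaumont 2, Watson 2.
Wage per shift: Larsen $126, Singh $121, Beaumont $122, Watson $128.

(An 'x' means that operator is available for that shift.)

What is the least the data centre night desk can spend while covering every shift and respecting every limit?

Shift 2 can only be covered by Larsen and Beaumont, so that assignment is forced.
Picking the cheapest available operator for each shift independently would cost $737, but that ignores the shift limits.
An optimal schedule: Shift 1→Larsen, Shift 2→Larsen+Beaumont, Shift 3→Beaumont, Shift 4→Singh, Shift 5→Singh.
Total: 126 + 126 + 122 + 122 + 121 + 121 = $738.

$738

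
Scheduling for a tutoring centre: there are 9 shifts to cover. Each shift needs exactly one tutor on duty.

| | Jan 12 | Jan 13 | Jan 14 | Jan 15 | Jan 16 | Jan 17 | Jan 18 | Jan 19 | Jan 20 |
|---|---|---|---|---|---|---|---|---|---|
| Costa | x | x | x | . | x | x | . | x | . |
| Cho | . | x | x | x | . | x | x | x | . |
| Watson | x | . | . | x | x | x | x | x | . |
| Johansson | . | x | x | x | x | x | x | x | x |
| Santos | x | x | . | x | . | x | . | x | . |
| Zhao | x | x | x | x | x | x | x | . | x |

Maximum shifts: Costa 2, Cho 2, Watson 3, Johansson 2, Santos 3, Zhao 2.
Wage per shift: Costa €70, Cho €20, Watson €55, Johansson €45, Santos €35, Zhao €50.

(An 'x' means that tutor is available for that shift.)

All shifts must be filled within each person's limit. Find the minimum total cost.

€335

Picking the cheapest available tutor for each shift independently would cost €245, but that ignores the shift limits.
An optimal schedule: Jan 12→Santos, Jan 13→Santos, Jan 14→Cho, Jan 15→Zhao, Jan 16→Johansson, Jan 17→Zhao, Jan 18→Cho, Jan 19→Santos, Jan 20→Johansson.
Total: 35 + 35 + 20 + 50 + 45 + 50 + 20 + 35 + 45 = €335.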